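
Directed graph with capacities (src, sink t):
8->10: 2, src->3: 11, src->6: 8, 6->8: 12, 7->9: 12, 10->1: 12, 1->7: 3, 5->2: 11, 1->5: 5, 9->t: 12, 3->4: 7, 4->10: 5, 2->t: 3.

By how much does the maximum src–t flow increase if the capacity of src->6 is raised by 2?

0

Original max flow = 6.
Edge src->6 does not cross the min cut (source side {1, 10, 2, 3, 4, 5, 6, 8, src}), so extra capacity there cannot help.
New max flow = 6. Increase = 0.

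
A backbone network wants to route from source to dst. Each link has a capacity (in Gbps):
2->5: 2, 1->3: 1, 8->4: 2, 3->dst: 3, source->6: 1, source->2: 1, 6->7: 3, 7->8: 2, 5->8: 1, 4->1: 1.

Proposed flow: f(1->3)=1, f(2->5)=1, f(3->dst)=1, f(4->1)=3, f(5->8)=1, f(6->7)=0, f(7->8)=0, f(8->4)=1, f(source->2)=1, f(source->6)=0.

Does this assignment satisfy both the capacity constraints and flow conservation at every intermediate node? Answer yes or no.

Capacity violated on 4->1: flow 3 > capacity 1.

No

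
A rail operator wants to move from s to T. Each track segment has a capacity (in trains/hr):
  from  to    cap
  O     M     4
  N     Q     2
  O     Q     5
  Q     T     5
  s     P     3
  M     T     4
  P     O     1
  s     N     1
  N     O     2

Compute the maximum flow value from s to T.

2

Augment s→N→Q→T: bottleneck 1. Total 1.
Augment s→P→O→Q→T: bottleneck 1. Total 2.
No augmenting path remains in the residual graph.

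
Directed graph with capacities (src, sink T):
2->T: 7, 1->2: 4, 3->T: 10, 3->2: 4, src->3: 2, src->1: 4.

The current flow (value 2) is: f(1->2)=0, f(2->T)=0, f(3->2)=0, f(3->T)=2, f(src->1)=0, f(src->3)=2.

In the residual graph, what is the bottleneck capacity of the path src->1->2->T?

4

Residual capacities along the path: src->1: 4, 1->2: 4, 2->T: 7.
Minimum is 4.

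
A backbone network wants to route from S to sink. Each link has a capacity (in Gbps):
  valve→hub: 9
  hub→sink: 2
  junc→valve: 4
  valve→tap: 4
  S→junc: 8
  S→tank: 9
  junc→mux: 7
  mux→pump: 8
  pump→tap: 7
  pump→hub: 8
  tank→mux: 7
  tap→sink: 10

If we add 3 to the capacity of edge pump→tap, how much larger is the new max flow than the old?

0

Original max flow = 12.
Edge pump→tap does not cross the min cut (source side {S, junc, mux, tank}), so extra capacity there cannot help.
New max flow = 12. Increase = 0.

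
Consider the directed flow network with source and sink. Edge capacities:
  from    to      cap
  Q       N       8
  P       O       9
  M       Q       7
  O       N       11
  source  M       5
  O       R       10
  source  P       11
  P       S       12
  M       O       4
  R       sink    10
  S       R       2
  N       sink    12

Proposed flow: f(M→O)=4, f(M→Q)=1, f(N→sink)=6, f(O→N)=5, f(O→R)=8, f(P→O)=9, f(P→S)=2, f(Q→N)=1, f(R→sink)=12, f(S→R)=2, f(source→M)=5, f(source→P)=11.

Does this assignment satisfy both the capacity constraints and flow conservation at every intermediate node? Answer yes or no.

No

Capacity violated on R→sink: flow 12 > capacity 10.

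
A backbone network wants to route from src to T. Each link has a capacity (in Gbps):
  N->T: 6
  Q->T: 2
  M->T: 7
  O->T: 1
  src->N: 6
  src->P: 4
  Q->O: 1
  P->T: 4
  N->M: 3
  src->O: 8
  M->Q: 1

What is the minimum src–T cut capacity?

Max flow = 11 (via 3 augmenting paths).
In the residual at optimum, the set reachable from src is {O, src}.
Cut edges: src->N (cap 6), src->P (cap 4), O->T (cap 1). Sum = 11.

11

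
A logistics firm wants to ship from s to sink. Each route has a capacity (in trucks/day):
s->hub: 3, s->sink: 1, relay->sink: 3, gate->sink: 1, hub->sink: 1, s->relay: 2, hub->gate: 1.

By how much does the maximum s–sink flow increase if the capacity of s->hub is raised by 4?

Original max flow = 5.
Edge s->hub does not cross the min cut (source side {hub, s}), so extra capacity there cannot help.
New max flow = 5. Increase = 0.

0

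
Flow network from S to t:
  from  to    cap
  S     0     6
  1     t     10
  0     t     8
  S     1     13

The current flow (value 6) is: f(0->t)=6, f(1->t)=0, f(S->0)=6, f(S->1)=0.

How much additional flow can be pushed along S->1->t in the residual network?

Residual capacities along the path: S->1: 13, 1->t: 10.
Minimum is 10.

10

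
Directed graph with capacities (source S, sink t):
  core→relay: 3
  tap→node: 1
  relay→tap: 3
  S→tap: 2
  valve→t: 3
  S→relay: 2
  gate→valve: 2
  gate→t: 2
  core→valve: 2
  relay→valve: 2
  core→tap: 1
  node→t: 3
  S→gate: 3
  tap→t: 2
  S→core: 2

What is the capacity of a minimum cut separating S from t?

8

Max flow = 8 (via 5 augmenting paths).
In the residual at optimum, the set reachable from S is {S, core, gate, relay, tap, valve}.
Cut edges: gate→t (cap 2), valve→t (cap 3), tap→node (cap 1), tap→t (cap 2). Sum = 8.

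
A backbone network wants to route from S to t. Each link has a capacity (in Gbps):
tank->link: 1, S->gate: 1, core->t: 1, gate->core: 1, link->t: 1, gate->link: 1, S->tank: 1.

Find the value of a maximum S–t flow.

Augment S->gate->core->t: bottleneck 1. Total 1.
Augment S->tank->link->t: bottleneck 1. Total 2.
No augmenting path remains in the residual graph.

2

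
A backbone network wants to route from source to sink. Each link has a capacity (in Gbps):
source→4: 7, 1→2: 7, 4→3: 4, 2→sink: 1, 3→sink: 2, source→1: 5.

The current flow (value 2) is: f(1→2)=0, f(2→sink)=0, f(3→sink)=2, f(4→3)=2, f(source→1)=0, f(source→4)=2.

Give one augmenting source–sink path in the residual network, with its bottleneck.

Residual along source→1→2→sink: source→1: 5, 1→2: 7, 2→sink: 1.
Bottleneck = min = 1.

source→1→2→sink, bottleneck 1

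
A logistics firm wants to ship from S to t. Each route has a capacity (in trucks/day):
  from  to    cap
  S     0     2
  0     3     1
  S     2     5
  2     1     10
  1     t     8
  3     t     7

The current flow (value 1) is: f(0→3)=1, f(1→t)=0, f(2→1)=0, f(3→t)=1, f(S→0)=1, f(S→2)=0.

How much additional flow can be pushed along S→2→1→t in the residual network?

Residual capacities along the path: S→2: 5, 2→1: 10, 1→t: 8.
Minimum is 5.

5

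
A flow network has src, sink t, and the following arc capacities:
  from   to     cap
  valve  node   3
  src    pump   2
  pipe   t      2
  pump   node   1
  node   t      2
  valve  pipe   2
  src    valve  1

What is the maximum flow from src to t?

Augment src→valve→pipe→t: bottleneck 1. Total 1.
Augment src→pump→node→t: bottleneck 1. Total 2.
No augmenting path remains in the residual graph.

2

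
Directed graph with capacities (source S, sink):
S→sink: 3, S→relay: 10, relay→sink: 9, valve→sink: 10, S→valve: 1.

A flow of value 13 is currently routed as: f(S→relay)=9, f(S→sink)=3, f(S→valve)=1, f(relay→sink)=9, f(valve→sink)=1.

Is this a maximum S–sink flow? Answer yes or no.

Yes

Residual reachable from S: {S, relay}; sink is not reachable.
Saturated cut: S→valve, S→sink, relay→sink with total capacity 13 = current flow value. Flow is maximum.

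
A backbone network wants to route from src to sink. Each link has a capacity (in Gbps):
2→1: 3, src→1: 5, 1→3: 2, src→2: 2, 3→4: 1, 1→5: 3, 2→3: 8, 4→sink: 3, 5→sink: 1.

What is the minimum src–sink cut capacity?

2

Max flow = 2 (via 2 augmenting paths).
In the residual at optimum, the set reachable from src is {1, 2, 3, 5, src}.
Cut edges: 3→4 (cap 1), 5→sink (cap 1). Sum = 2.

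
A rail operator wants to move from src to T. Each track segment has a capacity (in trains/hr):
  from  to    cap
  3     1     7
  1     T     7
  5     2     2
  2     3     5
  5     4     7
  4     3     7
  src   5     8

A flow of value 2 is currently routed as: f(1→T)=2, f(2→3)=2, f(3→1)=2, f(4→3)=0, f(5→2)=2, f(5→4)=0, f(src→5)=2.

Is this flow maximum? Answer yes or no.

No

Residual path src→5→4→3→1→T has bottleneck 5 > 0.
Pushing 5 along it raises the flow to 7, so the given flow is not maximum.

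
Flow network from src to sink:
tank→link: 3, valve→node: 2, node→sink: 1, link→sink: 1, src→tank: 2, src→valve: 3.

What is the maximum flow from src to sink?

Augment src→tank→link→sink: bottleneck 1. Total 1.
Augment src→valve→node→sink: bottleneck 1. Total 2.
No augmenting path remains in the residual graph.

2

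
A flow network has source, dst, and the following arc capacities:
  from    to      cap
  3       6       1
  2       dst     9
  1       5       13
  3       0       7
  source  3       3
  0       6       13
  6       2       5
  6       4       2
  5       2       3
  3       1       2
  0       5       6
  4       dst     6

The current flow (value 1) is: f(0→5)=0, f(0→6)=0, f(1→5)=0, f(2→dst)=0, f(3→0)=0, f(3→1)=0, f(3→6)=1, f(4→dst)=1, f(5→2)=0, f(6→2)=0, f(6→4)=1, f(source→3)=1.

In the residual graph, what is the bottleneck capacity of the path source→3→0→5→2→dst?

2

Residual capacities along the path: source→3: 2, 3→0: 7, 0→5: 6, 5→2: 3, 2→dst: 9.
Minimum is 2.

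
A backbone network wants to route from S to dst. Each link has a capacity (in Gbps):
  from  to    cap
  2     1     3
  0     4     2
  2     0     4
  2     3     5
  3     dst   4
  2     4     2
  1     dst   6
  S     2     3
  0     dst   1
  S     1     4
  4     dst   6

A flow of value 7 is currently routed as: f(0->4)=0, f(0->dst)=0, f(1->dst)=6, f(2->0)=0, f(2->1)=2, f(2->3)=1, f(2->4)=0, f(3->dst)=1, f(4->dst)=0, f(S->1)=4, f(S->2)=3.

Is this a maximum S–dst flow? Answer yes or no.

Residual reachable from S: {S}; dst is not reachable.
Saturated cut: S->2, S->1 with total capacity 7 = current flow value. Flow is maximum.

Yes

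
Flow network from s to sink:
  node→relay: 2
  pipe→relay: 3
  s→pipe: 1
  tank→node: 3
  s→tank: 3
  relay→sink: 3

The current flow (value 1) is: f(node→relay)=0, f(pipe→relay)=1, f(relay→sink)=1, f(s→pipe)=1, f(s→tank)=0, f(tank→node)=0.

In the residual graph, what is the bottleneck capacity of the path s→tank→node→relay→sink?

2

Residual capacities along the path: s→tank: 3, tank→node: 3, node→relay: 2, relay→sink: 2.
Minimum is 2.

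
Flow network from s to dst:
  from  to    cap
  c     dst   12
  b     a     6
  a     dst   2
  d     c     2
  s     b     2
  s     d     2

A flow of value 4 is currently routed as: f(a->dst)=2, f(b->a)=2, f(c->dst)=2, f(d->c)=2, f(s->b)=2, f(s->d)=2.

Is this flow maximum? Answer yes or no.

Residual reachable from s: {s}; dst is not reachable.
Saturated cut: s->b, s->d with total capacity 4 = current flow value. Flow is maximum.

Yes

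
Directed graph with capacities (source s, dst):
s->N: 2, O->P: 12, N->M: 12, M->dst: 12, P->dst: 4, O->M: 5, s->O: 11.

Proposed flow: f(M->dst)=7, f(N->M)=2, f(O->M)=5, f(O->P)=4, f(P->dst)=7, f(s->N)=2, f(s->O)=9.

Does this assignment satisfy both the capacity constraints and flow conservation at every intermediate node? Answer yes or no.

No

Capacity violated on P->dst: flow 7 > capacity 4.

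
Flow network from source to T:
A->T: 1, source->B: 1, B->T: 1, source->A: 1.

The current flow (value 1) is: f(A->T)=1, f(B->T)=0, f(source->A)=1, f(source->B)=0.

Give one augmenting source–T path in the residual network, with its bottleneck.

Residual along source->B->T: source->B: 1, B->T: 1.
Bottleneck = min = 1.

source->B->T, bottleneck 1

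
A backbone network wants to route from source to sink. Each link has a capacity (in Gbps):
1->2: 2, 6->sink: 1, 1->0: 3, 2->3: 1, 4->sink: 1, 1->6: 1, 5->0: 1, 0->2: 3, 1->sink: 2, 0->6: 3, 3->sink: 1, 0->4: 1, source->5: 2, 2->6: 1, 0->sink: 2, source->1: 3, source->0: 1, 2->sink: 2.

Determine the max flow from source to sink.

Augment source->1->sink: bottleneck 2. Total 2.
Augment source->0->sink: bottleneck 1. Total 3.
Augment source->1->0->sink: bottleneck 1. Total 4.
Augment source->5->0->2->sink: bottleneck 1. Total 5.
No augmenting path remains in the residual graph.

5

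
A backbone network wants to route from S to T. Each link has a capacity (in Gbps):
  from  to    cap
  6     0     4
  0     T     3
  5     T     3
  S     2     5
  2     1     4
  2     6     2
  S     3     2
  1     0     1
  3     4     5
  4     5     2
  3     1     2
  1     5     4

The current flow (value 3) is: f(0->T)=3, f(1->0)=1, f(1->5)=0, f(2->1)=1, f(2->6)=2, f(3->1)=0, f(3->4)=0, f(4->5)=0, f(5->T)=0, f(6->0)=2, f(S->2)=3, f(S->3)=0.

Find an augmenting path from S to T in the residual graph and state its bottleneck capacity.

S->2->1->5->T, bottleneck 2

Residual along S->2->1->5->T: S->2: 2, 2->1: 3, 1->5: 4, 5->T: 3.
Bottleneck = min = 2.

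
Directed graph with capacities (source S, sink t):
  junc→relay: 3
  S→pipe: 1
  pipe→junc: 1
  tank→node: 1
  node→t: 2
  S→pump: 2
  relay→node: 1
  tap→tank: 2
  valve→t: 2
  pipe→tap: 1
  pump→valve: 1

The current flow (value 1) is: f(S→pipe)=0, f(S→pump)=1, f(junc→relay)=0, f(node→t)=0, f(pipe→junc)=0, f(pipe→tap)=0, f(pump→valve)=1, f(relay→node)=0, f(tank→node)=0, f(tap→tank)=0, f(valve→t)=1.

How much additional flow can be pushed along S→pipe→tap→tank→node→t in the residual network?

1

Residual capacities along the path: S→pipe: 1, pipe→tap: 1, tap→tank: 2, tank→node: 1, node→t: 2.
Minimum is 1.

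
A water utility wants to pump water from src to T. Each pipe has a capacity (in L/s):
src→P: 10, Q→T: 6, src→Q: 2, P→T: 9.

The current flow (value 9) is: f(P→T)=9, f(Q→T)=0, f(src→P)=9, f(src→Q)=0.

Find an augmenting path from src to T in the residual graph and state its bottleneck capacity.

src→Q→T, bottleneck 2

Residual along src→Q→T: src→Q: 2, Q→T: 6.
Bottleneck = min = 2.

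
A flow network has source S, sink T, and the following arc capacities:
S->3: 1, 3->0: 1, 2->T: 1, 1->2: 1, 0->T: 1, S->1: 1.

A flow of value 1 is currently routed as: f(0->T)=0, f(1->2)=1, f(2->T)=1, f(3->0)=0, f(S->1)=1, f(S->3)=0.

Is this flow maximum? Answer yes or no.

Residual path S->3->0->T has bottleneck 1 > 0.
Pushing 1 along it raises the flow to 2, so the given flow is not maximum.

No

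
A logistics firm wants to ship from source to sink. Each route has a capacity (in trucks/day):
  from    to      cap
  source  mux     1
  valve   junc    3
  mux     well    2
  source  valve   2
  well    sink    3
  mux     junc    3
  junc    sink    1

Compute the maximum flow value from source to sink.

2

Augment source->mux->well->sink: bottleneck 1. Total 1.
Augment source->valve->junc->sink: bottleneck 1. Total 2.
No augmenting path remains in the residual graph.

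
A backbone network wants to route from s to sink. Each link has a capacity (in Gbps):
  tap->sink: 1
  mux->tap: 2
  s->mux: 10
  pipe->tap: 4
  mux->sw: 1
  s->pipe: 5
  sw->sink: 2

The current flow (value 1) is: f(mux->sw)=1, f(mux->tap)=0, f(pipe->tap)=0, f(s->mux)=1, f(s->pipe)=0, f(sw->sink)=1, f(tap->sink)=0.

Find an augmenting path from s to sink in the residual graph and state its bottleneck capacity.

s->mux->tap->sink, bottleneck 1

Residual along s->mux->tap->sink: s->mux: 9, mux->tap: 2, tap->sink: 1.
Bottleneck = min = 1.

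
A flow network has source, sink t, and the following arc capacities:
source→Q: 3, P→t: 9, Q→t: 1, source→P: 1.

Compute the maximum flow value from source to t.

Augment source→P→t: bottleneck 1. Total 1.
Augment source→Q→t: bottleneck 1. Total 2.
No augmenting path remains in the residual graph.

2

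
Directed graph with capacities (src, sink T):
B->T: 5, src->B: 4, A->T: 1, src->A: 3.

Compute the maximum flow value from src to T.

Augment src->B->T: bottleneck 4. Total 4.
Augment src->A->T: bottleneck 1. Total 5.
No augmenting path remains in the residual graph.

5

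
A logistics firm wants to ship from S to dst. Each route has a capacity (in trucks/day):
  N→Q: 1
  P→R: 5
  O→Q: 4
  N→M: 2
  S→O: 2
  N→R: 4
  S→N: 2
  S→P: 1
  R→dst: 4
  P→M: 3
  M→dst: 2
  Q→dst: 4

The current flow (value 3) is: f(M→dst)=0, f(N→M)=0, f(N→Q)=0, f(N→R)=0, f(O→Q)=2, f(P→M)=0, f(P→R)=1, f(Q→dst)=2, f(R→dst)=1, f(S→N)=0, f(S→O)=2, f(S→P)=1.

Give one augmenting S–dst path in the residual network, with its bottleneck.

S→N→Q→dst, bottleneck 1

Residual along S→N→Q→dst: S→N: 2, N→Q: 1, Q→dst: 2.
Bottleneck = min = 1.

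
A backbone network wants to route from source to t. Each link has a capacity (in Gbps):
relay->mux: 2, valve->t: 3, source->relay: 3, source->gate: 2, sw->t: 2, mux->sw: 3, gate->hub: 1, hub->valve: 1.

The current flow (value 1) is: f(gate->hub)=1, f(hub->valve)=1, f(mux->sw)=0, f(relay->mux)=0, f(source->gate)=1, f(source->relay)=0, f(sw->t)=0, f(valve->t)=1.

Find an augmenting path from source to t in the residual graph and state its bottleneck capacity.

Residual along source->relay->mux->sw->t: source->relay: 3, relay->mux: 2, mux->sw: 3, sw->t: 2.
Bottleneck = min = 2.

source->relay->mux->sw->t, bottleneck 2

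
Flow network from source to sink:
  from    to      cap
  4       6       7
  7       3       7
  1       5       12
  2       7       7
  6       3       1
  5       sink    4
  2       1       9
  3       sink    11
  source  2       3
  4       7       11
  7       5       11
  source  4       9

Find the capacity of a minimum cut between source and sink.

Max flow = 12 (via 4 augmenting paths).
In the residual at optimum, the set reachable from source is {source}.
Cut edges: source→2 (cap 3), source→4 (cap 9). Sum = 12.

12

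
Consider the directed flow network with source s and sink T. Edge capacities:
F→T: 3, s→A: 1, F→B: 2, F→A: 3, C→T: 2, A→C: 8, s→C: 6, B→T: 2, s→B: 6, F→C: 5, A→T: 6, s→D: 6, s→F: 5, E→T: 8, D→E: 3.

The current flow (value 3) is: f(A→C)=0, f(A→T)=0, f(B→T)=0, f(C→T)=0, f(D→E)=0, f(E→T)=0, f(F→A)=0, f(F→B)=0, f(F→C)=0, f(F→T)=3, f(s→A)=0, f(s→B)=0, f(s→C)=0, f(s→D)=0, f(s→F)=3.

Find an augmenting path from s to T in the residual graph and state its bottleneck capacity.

Residual along s→A→T: s→A: 1, A→T: 6.
Bottleneck = min = 1.

s→A→T, bottleneck 1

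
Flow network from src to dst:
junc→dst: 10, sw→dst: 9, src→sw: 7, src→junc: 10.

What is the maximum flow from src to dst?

Augment src→junc→dst: bottleneck 10. Total 10.
Augment src→sw→dst: bottleneck 7. Total 17.
No augmenting path remains in the residual graph.

17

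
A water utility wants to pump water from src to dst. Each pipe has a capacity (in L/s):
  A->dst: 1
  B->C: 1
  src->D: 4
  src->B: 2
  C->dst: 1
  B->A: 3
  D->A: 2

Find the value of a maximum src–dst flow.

Augment src->B->C->dst: bottleneck 1. Total 1.
Augment src->B->A->dst: bottleneck 1. Total 2.
No augmenting path remains in the residual graph.

2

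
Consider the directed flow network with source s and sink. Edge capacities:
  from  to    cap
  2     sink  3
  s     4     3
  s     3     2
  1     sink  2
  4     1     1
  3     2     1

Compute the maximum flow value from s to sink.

2

Augment s->4->1->sink: bottleneck 1. Total 1.
Augment s->3->2->sink: bottleneck 1. Total 2.
No augmenting path remains in the residual graph.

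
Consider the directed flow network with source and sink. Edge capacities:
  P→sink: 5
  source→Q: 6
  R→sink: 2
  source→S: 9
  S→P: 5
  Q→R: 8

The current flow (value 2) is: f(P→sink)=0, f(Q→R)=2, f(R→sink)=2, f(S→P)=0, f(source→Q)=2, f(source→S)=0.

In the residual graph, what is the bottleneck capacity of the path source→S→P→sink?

Residual capacities along the path: source→S: 9, S→P: 5, P→sink: 5.
Minimum is 5.

5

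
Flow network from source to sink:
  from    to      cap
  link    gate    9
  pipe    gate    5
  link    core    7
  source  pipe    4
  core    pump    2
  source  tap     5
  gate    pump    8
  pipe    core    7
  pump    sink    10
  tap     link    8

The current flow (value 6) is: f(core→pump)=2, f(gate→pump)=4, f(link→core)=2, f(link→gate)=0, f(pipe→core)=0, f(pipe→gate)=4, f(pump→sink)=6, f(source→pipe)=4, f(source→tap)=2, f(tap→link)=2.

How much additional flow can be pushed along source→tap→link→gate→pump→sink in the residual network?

Residual capacities along the path: source→tap: 3, tap→link: 6, link→gate: 9, gate→pump: 4, pump→sink: 4.
Minimum is 3.

3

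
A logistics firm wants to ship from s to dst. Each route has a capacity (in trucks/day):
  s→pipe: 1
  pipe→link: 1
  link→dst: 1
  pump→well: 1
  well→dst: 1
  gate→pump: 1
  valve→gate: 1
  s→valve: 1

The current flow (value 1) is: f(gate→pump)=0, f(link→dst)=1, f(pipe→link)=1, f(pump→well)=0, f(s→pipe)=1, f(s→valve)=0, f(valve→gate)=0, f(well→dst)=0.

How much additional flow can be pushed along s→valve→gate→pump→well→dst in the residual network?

Residual capacities along the path: s→valve: 1, valve→gate: 1, gate→pump: 1, pump→well: 1, well→dst: 1.
Minimum is 1.

1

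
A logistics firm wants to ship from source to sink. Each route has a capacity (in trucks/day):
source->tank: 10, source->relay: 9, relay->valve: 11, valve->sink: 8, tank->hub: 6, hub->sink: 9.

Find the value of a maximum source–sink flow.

Augment source->tank->hub->sink: bottleneck 6. Total 6.
Augment source->relay->valve->sink: bottleneck 8. Total 14.
No augmenting path remains in the residual graph.

14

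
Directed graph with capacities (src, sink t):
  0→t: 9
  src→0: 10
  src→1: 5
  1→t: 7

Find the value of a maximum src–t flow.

Augment src→1→t: bottleneck 5. Total 5.
Augment src→0→t: bottleneck 9. Total 14.
No augmenting path remains in the residual graph.

14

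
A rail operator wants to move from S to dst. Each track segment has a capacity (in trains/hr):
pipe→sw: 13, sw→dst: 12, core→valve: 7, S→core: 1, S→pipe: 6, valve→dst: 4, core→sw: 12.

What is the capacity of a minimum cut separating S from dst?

Max flow = 7 (via 2 augmenting paths).
In the residual at optimum, the set reachable from S is {S}.
Cut edges: S→core (cap 1), S→pipe (cap 6). Sum = 7.

7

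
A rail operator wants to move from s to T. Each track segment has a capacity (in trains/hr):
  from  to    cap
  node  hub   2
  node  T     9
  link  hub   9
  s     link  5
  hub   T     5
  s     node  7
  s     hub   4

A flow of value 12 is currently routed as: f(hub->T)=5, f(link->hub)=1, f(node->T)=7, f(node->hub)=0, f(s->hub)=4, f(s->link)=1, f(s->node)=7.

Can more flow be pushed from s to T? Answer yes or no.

No

Residual reachable from s: {hub, link, s}; T is not reachable.
Saturated cut: s->node, hub->T with total capacity 12 = current flow value. Flow is maximum.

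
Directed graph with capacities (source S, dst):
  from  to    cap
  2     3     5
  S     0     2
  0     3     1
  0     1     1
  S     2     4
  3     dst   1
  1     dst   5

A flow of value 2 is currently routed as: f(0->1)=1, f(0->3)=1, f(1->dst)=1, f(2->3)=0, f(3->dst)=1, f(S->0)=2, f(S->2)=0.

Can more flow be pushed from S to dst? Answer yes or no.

Residual reachable from S: {0, 2, 3, S}; dst is not reachable.
Saturated cut: 0->1, 3->dst with total capacity 2 = current flow value. Flow is maximum.

No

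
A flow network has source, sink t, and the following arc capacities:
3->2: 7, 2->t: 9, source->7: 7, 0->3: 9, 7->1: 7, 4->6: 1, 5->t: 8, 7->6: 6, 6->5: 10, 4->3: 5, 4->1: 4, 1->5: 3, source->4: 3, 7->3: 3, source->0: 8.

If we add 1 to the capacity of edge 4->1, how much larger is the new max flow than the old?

0

Original max flow = 15.
Edge 4->1 does not cross the min cut (source side {0, 1, 3, 4, 5, 6, 7, source}), so extra capacity there cannot help.
New max flow = 15. Increase = 0.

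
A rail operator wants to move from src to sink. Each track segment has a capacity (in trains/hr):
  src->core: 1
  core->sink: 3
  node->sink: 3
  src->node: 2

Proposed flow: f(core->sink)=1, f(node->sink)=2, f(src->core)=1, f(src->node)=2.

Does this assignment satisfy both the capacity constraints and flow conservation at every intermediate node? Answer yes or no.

Every edge has 0 ≤ f(e) ≤ cap(e).
At each intermediate node, inflow equals outflow.

Yes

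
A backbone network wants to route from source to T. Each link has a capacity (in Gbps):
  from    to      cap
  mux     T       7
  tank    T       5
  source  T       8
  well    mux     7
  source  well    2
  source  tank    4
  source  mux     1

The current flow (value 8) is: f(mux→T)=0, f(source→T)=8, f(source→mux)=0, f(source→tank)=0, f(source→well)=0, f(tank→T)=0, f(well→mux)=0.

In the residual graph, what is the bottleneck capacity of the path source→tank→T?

4

Residual capacities along the path: source→tank: 4, tank→T: 5.
Minimum is 4.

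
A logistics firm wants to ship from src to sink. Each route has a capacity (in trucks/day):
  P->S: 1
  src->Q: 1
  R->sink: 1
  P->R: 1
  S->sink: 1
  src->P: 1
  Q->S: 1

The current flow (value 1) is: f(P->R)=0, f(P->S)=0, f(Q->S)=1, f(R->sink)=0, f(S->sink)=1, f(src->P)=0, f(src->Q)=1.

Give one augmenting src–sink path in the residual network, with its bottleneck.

src->P->R->sink, bottleneck 1

Residual along src->P->R->sink: src->P: 1, P->R: 1, R->sink: 1.
Bottleneck = min = 1.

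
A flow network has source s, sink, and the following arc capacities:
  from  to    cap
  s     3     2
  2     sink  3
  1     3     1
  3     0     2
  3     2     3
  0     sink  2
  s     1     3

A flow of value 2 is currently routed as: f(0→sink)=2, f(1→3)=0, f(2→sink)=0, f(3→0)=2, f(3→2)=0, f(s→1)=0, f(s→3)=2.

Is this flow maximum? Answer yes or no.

No

Residual path s→1→3→2→sink has bottleneck 1 > 0.
Pushing 1 along it raises the flow to 3, so the given flow is not maximum.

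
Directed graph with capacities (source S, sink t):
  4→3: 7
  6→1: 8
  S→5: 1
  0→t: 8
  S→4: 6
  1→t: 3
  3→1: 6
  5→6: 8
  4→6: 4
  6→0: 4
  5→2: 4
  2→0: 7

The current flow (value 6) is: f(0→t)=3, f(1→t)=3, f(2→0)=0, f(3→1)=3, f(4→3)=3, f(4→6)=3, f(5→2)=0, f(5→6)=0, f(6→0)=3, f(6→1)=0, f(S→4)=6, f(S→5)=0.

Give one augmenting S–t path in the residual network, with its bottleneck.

S→5→6→0→t, bottleneck 1

Residual along S→5→6→0→t: S→5: 1, 5→6: 8, 6→0: 1, 0→t: 5.
Bottleneck = min = 1.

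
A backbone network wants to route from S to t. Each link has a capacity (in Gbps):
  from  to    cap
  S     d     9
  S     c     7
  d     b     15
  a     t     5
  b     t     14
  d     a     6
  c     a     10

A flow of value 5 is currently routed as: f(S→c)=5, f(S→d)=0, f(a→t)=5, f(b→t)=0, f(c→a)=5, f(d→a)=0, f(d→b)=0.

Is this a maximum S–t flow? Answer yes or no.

Residual path S→d→b→t has bottleneck 9 > 0.
Pushing 9 along it raises the flow to 14, so the given flow is not maximum.

No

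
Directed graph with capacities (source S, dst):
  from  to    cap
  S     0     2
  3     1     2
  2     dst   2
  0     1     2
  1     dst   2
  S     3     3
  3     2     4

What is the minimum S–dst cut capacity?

4

Max flow = 4 (via 2 augmenting paths).
In the residual at optimum, the set reachable from S is {0, 1, 2, 3, S}.
Cut edges: 1→dst (cap 2), 2→dst (cap 2). Sum = 4.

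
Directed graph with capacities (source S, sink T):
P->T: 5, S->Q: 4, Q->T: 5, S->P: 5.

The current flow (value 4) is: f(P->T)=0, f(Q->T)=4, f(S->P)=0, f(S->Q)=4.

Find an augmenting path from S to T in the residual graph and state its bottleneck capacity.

Residual along S->P->T: S->P: 5, P->T: 5.
Bottleneck = min = 5.

S->P->T, bottleneck 5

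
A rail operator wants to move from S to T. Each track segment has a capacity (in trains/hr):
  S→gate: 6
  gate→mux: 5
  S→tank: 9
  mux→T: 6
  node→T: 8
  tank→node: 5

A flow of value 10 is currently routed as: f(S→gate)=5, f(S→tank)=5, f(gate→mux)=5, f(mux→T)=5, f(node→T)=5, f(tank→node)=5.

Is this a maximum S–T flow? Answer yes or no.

Yes

Residual reachable from S: {S, gate, tank}; T is not reachable.
Saturated cut: gate→mux, tank→node with total capacity 10 = current flow value. Flow is maximum.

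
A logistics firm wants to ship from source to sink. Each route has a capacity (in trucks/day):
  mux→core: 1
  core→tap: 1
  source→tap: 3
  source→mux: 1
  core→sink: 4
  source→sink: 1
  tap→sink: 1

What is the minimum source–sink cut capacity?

Max flow = 3 (via 3 augmenting paths).
In the residual at optimum, the set reachable from source is {source, tap}.
Cut edges: source→mux (cap 1), source→sink (cap 1), tap→sink (cap 1). Sum = 3.

3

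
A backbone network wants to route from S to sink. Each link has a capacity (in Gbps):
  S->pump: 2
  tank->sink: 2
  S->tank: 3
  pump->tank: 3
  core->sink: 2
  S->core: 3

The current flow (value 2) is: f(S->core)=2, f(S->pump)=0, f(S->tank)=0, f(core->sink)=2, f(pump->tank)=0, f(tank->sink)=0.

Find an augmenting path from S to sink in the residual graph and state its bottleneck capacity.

S->tank->sink, bottleneck 2

Residual along S->tank->sink: S->tank: 3, tank->sink: 2.
Bottleneck = min = 2.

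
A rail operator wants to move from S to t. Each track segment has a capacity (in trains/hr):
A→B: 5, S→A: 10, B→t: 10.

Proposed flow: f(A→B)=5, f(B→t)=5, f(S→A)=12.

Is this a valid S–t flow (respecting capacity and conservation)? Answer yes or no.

Capacity violated on S→A: flow 12 > capacity 10.

No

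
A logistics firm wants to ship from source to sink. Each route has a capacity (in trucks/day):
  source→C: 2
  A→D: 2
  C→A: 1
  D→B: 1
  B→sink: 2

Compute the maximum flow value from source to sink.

Augment source→C→A→D→B→sink: bottleneck 1. Total 1.
No augmenting path remains in the residual graph.

1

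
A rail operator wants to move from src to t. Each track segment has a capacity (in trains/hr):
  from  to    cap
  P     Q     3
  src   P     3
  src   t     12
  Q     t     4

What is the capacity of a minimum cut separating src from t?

15

Max flow = 15 (via 2 augmenting paths).
In the residual at optimum, the set reachable from src is {src}.
Cut edges: src->P (cap 3), src->t (cap 12). Sum = 15.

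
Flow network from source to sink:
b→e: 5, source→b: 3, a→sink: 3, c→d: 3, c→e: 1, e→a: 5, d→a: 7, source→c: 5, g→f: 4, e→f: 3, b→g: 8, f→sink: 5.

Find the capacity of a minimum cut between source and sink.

7

Max flow = 7 (via 3 augmenting paths).
In the residual at optimum, the set reachable from source is {c, source}.
Cut edges: source→b (cap 3), c→e (cap 1), c→d (cap 3). Sum = 7.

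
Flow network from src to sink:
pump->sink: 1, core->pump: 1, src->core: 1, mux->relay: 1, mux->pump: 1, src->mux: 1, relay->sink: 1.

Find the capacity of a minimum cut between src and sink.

Max flow = 2 (via 2 augmenting paths).
In the residual at optimum, the set reachable from src is {src}.
Cut edges: src->core (cap 1), src->mux (cap 1). Sum = 2.

2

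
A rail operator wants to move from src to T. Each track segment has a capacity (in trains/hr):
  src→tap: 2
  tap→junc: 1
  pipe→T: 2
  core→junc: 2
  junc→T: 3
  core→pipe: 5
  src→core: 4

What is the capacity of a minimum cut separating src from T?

5

Max flow = 5 (via 3 augmenting paths).
In the residual at optimum, the set reachable from src is {src, tap}.
Cut edges: src→core (cap 4), tap→junc (cap 1). Sum = 5.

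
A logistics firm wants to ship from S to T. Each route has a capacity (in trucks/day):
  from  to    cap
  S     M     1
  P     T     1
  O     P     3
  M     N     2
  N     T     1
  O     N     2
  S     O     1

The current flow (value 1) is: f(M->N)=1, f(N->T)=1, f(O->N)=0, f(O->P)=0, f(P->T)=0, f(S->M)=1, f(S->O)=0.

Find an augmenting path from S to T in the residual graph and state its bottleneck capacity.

S->O->P->T, bottleneck 1

Residual along S->O->P->T: S->O: 1, O->P: 3, P->T: 1.
Bottleneck = min = 1.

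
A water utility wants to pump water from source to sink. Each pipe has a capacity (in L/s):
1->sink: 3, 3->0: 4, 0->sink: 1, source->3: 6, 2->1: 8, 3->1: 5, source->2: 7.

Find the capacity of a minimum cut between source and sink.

Max flow = 4 (via 2 augmenting paths).
In the residual at optimum, the set reachable from source is {0, 1, 2, 3, source}.
Cut edges: 1->sink (cap 3), 0->sink (cap 1). Sum = 4.

4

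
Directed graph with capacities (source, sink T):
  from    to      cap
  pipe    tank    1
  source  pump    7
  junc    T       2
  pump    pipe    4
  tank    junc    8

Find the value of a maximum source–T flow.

Augment source→pump→pipe→tank→junc→T: bottleneck 1. Total 1.
No augmenting path remains in the residual graph.

1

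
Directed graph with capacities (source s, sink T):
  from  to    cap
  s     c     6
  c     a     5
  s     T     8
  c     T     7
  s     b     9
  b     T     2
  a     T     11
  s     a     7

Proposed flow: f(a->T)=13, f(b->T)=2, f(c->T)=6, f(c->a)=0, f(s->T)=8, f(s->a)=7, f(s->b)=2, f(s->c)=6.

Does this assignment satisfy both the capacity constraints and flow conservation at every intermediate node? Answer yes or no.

Capacity violated on a->T: flow 13 > capacity 11.

No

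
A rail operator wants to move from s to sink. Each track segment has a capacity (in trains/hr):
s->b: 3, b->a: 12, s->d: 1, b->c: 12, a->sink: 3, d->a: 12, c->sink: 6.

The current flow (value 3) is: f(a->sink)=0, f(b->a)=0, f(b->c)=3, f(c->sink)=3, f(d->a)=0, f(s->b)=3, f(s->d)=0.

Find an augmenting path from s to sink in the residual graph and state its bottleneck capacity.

Residual along s->d->a->sink: s->d: 1, d->a: 12, a->sink: 3.
Bottleneck = min = 1.

s->d->a->sink, bottleneck 1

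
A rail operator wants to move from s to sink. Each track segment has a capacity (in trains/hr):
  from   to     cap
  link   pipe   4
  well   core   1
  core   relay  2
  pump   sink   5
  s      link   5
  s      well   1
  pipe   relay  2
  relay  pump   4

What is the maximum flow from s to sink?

Augment s→link→pipe→relay→pump→sink: bottleneck 2. Total 2.
Augment s→well→core→relay→pump→sink: bottleneck 1. Total 3.
No augmenting path remains in the residual graph.

3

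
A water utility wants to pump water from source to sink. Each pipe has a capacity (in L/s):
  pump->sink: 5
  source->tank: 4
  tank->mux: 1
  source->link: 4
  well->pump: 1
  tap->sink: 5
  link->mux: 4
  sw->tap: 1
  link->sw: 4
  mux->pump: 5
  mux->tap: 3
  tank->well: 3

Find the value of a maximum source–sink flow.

6

Augment source->link->sw->tap->sink: bottleneck 1. Total 1.
Augment source->link->mux->tap->sink: bottleneck 3. Total 4.
Augment source->tank->mux->pump->sink: bottleneck 1. Total 5.
Augment source->tank->well->pump->sink: bottleneck 1. Total 6.
No augmenting path remains in the residual graph.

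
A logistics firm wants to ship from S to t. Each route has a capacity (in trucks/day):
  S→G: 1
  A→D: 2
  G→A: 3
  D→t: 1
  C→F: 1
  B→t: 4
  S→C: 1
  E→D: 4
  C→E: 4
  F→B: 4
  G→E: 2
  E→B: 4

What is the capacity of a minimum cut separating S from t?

Max flow = 2 (via 2 augmenting paths).
In the residual at optimum, the set reachable from S is {S}.
Cut edges: S→C (cap 1), S→G (cap 1). Sum = 2.

2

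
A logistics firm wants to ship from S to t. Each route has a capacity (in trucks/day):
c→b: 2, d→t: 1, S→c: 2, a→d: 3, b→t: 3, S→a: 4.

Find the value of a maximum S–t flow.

3

Augment S→a→d→t: bottleneck 1. Total 1.
Augment S→c→b→t: bottleneck 2. Total 3.
No augmenting path remains in the residual graph.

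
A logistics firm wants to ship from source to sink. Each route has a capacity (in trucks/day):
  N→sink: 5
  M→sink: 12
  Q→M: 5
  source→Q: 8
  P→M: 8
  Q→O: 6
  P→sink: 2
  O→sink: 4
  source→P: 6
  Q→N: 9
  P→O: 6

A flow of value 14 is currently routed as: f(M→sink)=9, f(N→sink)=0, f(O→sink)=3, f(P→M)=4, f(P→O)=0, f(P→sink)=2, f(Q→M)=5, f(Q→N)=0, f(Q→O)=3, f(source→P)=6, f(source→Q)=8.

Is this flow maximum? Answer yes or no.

Residual reachable from source: {source}; sink is not reachable.
Saturated cut: source→Q, source→P with total capacity 14 = current flow value. Flow is maximum.

Yes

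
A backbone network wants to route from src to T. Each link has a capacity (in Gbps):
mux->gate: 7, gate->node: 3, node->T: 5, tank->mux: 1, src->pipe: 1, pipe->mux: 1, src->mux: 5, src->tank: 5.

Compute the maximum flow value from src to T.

Augment src->mux->gate->node->T: bottleneck 3. Total 3.
No augmenting path remains in the residual graph.

3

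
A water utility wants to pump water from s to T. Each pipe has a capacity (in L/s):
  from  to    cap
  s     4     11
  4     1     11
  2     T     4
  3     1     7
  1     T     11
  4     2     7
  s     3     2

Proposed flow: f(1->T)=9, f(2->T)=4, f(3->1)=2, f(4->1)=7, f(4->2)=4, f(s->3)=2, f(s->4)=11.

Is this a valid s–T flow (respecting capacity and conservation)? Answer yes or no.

Yes

Every edge has 0 ≤ f(e) ≤ cap(e).
At each intermediate node, inflow equals outflow.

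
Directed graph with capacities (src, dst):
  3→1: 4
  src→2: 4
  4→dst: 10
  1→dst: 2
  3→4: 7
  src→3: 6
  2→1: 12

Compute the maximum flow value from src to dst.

8

Augment src→3→4→dst: bottleneck 6. Total 6.
Augment src→2→1→dst: bottleneck 2. Total 8.
No augmenting path remains in the residual graph.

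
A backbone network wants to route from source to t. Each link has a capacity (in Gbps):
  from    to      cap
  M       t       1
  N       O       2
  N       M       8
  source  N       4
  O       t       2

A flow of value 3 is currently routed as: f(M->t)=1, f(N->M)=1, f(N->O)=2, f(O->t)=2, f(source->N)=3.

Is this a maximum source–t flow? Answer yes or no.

Residual reachable from source: {M, N, source}; t is not reachable.
Saturated cut: N->O, M->t with total capacity 3 = current flow value. Flow is maximum.

Yes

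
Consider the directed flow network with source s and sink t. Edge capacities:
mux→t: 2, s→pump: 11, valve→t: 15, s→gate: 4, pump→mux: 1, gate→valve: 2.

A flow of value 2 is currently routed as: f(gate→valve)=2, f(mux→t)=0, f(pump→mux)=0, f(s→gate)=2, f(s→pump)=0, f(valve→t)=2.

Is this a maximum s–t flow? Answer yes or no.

Residual path s→pump→mux→t has bottleneck 1 > 0.
Pushing 1 along it raises the flow to 3, so the given flow is not maximum.

No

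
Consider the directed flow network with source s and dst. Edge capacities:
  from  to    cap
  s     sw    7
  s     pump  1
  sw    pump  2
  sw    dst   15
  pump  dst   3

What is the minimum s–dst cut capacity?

8

Max flow = 8 (via 2 augmenting paths).
In the residual at optimum, the set reachable from s is {s}.
Cut edges: s→sw (cap 7), s→pump (cap 1). Sum = 8.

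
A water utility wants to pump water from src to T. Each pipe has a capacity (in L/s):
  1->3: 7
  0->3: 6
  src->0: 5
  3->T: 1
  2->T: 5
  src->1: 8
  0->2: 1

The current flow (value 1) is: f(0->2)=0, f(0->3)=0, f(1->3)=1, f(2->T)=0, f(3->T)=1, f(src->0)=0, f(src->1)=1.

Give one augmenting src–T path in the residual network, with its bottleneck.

Residual along src->0->2->T: src->0: 5, 0->2: 1, 2->T: 5.
Bottleneck = min = 1.

src->0->2->T, bottleneck 1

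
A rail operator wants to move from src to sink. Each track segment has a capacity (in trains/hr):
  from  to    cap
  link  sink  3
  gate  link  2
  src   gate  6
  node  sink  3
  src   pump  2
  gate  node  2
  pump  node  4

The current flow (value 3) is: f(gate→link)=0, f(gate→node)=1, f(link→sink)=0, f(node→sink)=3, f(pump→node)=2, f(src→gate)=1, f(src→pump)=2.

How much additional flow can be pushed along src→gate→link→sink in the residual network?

Residual capacities along the path: src→gate: 5, gate→link: 2, link→sink: 3.
Minimum is 2.

2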